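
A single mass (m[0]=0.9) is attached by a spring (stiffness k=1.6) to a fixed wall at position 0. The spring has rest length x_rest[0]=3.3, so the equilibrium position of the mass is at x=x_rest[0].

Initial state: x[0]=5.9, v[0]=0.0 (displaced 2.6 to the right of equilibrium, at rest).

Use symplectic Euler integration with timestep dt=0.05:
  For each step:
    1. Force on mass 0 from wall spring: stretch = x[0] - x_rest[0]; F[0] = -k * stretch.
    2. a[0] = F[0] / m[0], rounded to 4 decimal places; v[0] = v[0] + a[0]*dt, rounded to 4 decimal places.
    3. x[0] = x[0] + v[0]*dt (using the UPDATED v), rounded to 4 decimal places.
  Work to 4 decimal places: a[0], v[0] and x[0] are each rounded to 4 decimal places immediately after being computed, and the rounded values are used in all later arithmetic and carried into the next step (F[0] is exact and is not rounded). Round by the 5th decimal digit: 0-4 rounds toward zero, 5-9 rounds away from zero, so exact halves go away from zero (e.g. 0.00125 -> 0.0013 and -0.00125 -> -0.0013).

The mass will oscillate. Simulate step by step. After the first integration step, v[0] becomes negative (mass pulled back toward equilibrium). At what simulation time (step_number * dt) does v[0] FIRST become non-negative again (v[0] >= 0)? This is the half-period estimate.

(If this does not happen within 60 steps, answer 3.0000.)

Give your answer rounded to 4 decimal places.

Answer: 2.4000

Derivation:
Step 0: x=[5.9000] v=[0.0000]
Step 1: x=[5.8884] v=[-0.2311]
Step 2: x=[5.8653] v=[-0.4612]
Step 3: x=[5.8308] v=[-0.6892]
Step 4: x=[5.7851] v=[-0.9142]
Step 5: x=[5.7283] v=[-1.1351]
Step 6: x=[5.6608] v=[-1.3510]
Step 7: x=[5.5828] v=[-1.5609]
Step 8: x=[5.4946] v=[-1.7638]
Step 9: x=[5.3967] v=[-1.9589]
Step 10: x=[5.2894] v=[-2.1453]
Step 11: x=[5.1733] v=[-2.3221]
Step 12: x=[5.0489] v=[-2.4886]
Step 13: x=[4.9167] v=[-2.6441]
Step 14: x=[4.7773] v=[-2.7878]
Step 15: x=[4.6313] v=[-2.9191]
Step 16: x=[4.4794] v=[-3.0374]
Step 17: x=[4.3223] v=[-3.1422]
Step 18: x=[4.1606] v=[-3.2331]
Step 19: x=[3.9951] v=[-3.3096]
Step 20: x=[3.8265] v=[-3.3714]
Step 21: x=[3.6556] v=[-3.4182]
Step 22: x=[3.4831] v=[-3.4498]
Step 23: x=[3.3098] v=[-3.4661]
Step 24: x=[3.1365] v=[-3.4670]
Step 25: x=[2.9639] v=[-3.4525]
Step 26: x=[2.7928] v=[-3.4226]
Step 27: x=[2.6239] v=[-3.3775]
Step 28: x=[2.4580] v=[-3.3174]
Step 29: x=[2.2959] v=[-3.2426]
Step 30: x=[2.1382] v=[-3.1533]
Step 31: x=[1.9857] v=[-3.0500]
Step 32: x=[1.8390] v=[-2.9332]
Step 33: x=[1.6988] v=[-2.8033]
Step 34: x=[1.5658] v=[-2.6610]
Step 35: x=[1.4405] v=[-2.5069]
Step 36: x=[1.3234] v=[-2.3416]
Step 37: x=[1.2151] v=[-2.1659]
Step 38: x=[1.1161] v=[-1.9806]
Step 39: x=[1.0268] v=[-1.7865]
Step 40: x=[0.9476] v=[-1.5844]
Step 41: x=[0.8788] v=[-1.3753]
Step 42: x=[0.8208] v=[-1.1601]
Step 43: x=[0.7738] v=[-0.9397]
Step 44: x=[0.7380] v=[-0.7152]
Step 45: x=[0.7136] v=[-0.4875]
Step 46: x=[0.7007] v=[-0.2576]
Step 47: x=[0.6994] v=[-0.0266]
Step 48: x=[0.7096] v=[0.2046]
First v>=0 after going negative at step 48, time=2.4000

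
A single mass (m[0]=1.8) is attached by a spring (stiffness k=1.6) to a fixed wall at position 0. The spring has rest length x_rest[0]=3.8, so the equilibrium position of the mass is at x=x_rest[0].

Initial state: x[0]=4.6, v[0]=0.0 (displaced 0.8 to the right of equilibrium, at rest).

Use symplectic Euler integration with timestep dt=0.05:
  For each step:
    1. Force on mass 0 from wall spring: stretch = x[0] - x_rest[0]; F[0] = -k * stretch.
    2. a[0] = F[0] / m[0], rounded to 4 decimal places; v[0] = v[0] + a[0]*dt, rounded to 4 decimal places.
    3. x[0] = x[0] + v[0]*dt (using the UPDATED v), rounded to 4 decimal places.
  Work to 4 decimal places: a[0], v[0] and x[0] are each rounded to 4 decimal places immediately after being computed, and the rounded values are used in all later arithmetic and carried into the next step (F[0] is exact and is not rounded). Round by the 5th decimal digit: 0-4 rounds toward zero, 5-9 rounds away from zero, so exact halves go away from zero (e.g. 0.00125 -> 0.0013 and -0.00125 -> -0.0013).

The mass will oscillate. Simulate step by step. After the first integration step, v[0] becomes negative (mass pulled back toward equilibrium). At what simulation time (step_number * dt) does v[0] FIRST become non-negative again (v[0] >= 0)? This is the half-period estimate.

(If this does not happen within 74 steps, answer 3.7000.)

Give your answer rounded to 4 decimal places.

Answer: 3.3500

Derivation:
Step 0: x=[4.6000] v=[0.0000]
Step 1: x=[4.5982] v=[-0.0356]
Step 2: x=[4.5946] v=[-0.0711]
Step 3: x=[4.5893] v=[-0.1064]
Step 4: x=[4.5822] v=[-0.1415]
Step 5: x=[4.5734] v=[-0.1763]
Step 6: x=[4.5629] v=[-0.2107]
Step 7: x=[4.5507] v=[-0.2446]
Step 8: x=[4.5368] v=[-0.2780]
Step 9: x=[4.5213] v=[-0.3107]
Step 10: x=[4.5042] v=[-0.3428]
Step 11: x=[4.4855] v=[-0.3741]
Step 12: x=[4.4653] v=[-0.4046]
Step 13: x=[4.4436] v=[-0.4342]
Step 14: x=[4.4205] v=[-0.4628]
Step 15: x=[4.3960] v=[-0.4904]
Step 16: x=[4.3702] v=[-0.5169]
Step 17: x=[4.3431] v=[-0.5422]
Step 18: x=[4.3148] v=[-0.5663]
Step 19: x=[4.2853] v=[-0.5892]
Step 20: x=[4.2548] v=[-0.6108]
Step 21: x=[4.2233] v=[-0.6310]
Step 22: x=[4.1908] v=[-0.6498]
Step 23: x=[4.1574] v=[-0.6672]
Step 24: x=[4.1232] v=[-0.6831]
Step 25: x=[4.0883] v=[-0.6975]
Step 26: x=[4.0528] v=[-0.7103]
Step 27: x=[4.0167] v=[-0.7215]
Step 28: x=[3.9801] v=[-0.7311]
Step 29: x=[3.9431] v=[-0.7391]
Step 30: x=[3.9058] v=[-0.7455]
Step 31: x=[3.8683] v=[-0.7502]
Step 32: x=[3.8306] v=[-0.7532]
Step 33: x=[3.7929] v=[-0.7546]
Step 34: x=[3.7552] v=[-0.7543]
Step 35: x=[3.7176] v=[-0.7523]
Step 36: x=[3.6802] v=[-0.7486]
Step 37: x=[3.6430] v=[-0.7433]
Step 38: x=[3.6062] v=[-0.7363]
Step 39: x=[3.5698] v=[-0.7277]
Step 40: x=[3.5339] v=[-0.7175]
Step 41: x=[3.4986] v=[-0.7057]
Step 42: x=[3.4640] v=[-0.6923]
Step 43: x=[3.4301] v=[-0.6774]
Step 44: x=[3.3971] v=[-0.6610]
Step 45: x=[3.3649] v=[-0.6431]
Step 46: x=[3.3337] v=[-0.6238]
Step 47: x=[3.3035] v=[-0.6031]
Step 48: x=[3.2745] v=[-0.5810]
Step 49: x=[3.2466] v=[-0.5576]
Step 50: x=[3.2200] v=[-0.5330]
Step 51: x=[3.1946] v=[-0.5072]
Step 52: x=[3.1706] v=[-0.4803]
Step 53: x=[3.1480] v=[-0.4523]
Step 54: x=[3.1268] v=[-0.4233]
Step 55: x=[3.1071] v=[-0.3934]
Step 56: x=[3.0890] v=[-0.3626]
Step 57: x=[3.0725] v=[-0.3310]
Step 58: x=[3.0576] v=[-0.2987]
Step 59: x=[3.0443] v=[-0.2657]
Step 60: x=[3.0327] v=[-0.2321]
Step 61: x=[3.0228] v=[-0.1980]
Step 62: x=[3.0146] v=[-0.1635]
Step 63: x=[3.0082] v=[-0.1286]
Step 64: x=[3.0035] v=[-0.0934]
Step 65: x=[3.0006] v=[-0.0580]
Step 66: x=[2.9995] v=[-0.0225]
Step 67: x=[3.0002] v=[0.0131]
First v>=0 after going negative at step 67, time=3.3500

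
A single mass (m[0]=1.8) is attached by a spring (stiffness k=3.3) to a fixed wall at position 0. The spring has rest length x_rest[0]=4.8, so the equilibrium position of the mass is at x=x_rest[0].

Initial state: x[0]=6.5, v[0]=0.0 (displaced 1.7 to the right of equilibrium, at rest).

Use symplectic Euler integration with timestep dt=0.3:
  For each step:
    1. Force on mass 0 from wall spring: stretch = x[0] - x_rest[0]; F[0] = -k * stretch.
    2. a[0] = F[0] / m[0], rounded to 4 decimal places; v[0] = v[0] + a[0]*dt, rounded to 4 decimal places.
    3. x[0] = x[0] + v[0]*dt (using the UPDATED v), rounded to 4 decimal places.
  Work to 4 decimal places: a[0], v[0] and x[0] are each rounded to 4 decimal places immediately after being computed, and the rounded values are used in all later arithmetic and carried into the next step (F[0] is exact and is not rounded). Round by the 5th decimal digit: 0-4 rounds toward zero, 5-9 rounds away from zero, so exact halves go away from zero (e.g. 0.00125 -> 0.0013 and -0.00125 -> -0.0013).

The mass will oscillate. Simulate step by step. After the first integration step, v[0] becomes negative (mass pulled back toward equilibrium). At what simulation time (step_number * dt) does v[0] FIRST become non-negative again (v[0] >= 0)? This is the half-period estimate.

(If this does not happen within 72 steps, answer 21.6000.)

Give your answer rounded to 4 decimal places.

Answer: 2.4000

Derivation:
Step 0: x=[6.5000] v=[0.0000]
Step 1: x=[6.2195] v=[-0.9350]
Step 2: x=[5.7048] v=[-1.7157]
Step 3: x=[5.0408] v=[-2.2133]
Step 4: x=[4.3371] v=[-2.3458]
Step 5: x=[3.7097] v=[-2.0912]
Step 6: x=[3.2623] v=[-1.4915]
Step 7: x=[3.0686] v=[-0.6458]
Step 8: x=[3.1606] v=[0.3065]
First v>=0 after going negative at step 8, time=2.4000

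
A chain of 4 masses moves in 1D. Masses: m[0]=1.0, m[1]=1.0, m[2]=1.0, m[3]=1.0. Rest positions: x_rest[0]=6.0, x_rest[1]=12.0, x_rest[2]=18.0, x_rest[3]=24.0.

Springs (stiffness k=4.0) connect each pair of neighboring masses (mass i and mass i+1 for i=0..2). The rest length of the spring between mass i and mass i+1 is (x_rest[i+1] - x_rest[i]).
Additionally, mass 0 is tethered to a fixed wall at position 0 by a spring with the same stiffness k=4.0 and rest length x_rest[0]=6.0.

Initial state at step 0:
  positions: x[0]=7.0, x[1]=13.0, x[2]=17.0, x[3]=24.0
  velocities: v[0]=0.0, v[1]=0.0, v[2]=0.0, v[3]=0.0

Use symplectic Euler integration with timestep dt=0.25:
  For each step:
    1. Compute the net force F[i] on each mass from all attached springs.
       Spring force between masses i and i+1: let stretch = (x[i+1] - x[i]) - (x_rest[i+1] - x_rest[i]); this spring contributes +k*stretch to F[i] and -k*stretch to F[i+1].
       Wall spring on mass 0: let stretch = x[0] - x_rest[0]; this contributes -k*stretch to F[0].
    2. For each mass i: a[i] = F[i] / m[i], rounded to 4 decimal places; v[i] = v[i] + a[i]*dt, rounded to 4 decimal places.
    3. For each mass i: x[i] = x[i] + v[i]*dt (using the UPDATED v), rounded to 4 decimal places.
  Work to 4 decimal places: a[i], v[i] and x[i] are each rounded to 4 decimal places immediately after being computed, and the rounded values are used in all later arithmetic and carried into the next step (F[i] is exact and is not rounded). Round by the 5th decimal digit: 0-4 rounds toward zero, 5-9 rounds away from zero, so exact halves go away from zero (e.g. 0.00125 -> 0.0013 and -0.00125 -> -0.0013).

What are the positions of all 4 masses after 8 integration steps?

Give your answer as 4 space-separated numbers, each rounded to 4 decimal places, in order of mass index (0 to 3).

Answer: 6.5556 11.2291 17.6593 24.6211

Derivation:
Step 0: x=[7.0000 13.0000 17.0000 24.0000] v=[0.0000 0.0000 0.0000 0.0000]
Step 1: x=[6.7500 12.5000 17.7500 23.7500] v=[-1.0000 -2.0000 3.0000 -1.0000]
Step 2: x=[6.2500 11.8750 18.6875 23.5000] v=[-2.0000 -2.5000 3.7500 -1.0000]
Step 3: x=[5.5938 11.5469 19.1250 23.5469] v=[-2.6250 -1.3125 1.7500 0.1875]
Step 4: x=[5.0274 11.6250 18.7735 23.9883] v=[-2.2657 0.3125 -1.4062 1.7656]
Step 5: x=[4.8535 11.8409 17.9385 24.6260] v=[-0.6955 0.8634 -3.3399 2.5508]
Step 6: x=[5.2131 11.8343 17.2510 25.0918] v=[1.4384 -0.0264 -2.7500 1.8633]
Step 7: x=[5.9247 11.5266 17.1695 25.0974] v=[2.8465 -1.2309 -0.3259 0.0225]
Step 8: x=[6.5556 11.2291 17.6593 24.6211] v=[2.5237 -1.1899 1.9591 -1.9054]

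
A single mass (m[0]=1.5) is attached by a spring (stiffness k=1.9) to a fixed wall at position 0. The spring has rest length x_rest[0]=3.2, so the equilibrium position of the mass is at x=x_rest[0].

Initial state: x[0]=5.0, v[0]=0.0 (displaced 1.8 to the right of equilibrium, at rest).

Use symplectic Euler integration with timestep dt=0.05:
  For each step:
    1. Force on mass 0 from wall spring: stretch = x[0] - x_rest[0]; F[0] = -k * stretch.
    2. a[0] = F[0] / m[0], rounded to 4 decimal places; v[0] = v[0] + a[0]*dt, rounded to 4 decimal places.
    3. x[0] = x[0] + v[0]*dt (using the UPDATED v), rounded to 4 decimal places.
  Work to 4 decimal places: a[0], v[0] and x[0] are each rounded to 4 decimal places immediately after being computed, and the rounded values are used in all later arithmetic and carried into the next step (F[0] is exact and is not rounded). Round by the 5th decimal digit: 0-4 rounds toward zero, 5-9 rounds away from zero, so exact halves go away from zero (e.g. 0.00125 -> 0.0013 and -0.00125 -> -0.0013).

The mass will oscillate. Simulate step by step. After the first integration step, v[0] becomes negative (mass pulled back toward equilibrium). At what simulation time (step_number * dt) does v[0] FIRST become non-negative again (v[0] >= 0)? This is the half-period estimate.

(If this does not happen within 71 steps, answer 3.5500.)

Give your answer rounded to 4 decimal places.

Answer: 2.8000

Derivation:
Step 0: x=[5.0000] v=[0.0000]
Step 1: x=[4.9943] v=[-0.1140]
Step 2: x=[4.9829] v=[-0.2276]
Step 3: x=[4.9659] v=[-0.3405]
Step 4: x=[4.9433] v=[-0.4523]
Step 5: x=[4.9152] v=[-0.5627]
Step 6: x=[4.8816] v=[-0.6713]
Step 7: x=[4.8427] v=[-0.7778]
Step 8: x=[4.7986] v=[-0.8818]
Step 9: x=[4.7495] v=[-0.9830]
Step 10: x=[4.6954] v=[-1.0811]
Step 11: x=[4.6366] v=[-1.1758]
Step 12: x=[4.5733] v=[-1.2668]
Step 13: x=[4.5056] v=[-1.3538]
Step 14: x=[4.4338] v=[-1.4365]
Step 15: x=[4.3581] v=[-1.5146]
Step 16: x=[4.2787] v=[-1.5879]
Step 17: x=[4.1959] v=[-1.6562]
Step 18: x=[4.1099] v=[-1.7193]
Step 19: x=[4.0211] v=[-1.7769]
Step 20: x=[3.9297] v=[-1.8289]
Step 21: x=[3.8359] v=[-1.8751]
Step 22: x=[3.7401] v=[-1.9154]
Step 23: x=[3.6426] v=[-1.9496]
Step 24: x=[3.5437] v=[-1.9776]
Step 25: x=[3.4437] v=[-1.9994]
Step 26: x=[3.3430] v=[-2.0148]
Step 27: x=[3.2418] v=[-2.0239]
Step 28: x=[3.1405] v=[-2.0265]
Step 29: x=[3.0394] v=[-2.0227]
Step 30: x=[2.9388] v=[-2.0125]
Step 31: x=[2.8390] v=[-1.9960]
Step 32: x=[2.7403] v=[-1.9731]
Step 33: x=[2.6431] v=[-1.9440]
Step 34: x=[2.5477] v=[-1.9087]
Step 35: x=[2.4543] v=[-1.8674]
Step 36: x=[2.3633] v=[-1.8202]
Step 37: x=[2.2749] v=[-1.7672]
Step 38: x=[2.1895] v=[-1.7086]
Step 39: x=[2.1073] v=[-1.6446]
Step 40: x=[2.0285] v=[-1.5754]
Step 41: x=[1.9534] v=[-1.5012]
Step 42: x=[1.8823] v=[-1.4223]
Step 43: x=[1.8154] v=[-1.3388]
Step 44: x=[1.7528] v=[-1.2511]
Step 45: x=[1.6948] v=[-1.1594]
Step 46: x=[1.6416] v=[-1.0641]
Step 47: x=[1.5933] v=[-0.9654]
Step 48: x=[1.5501] v=[-0.8636]
Step 49: x=[1.5121] v=[-0.7591]
Step 50: x=[1.4795] v=[-0.6522]
Step 51: x=[1.4523] v=[-0.5432]
Step 52: x=[1.4307] v=[-0.4325]
Step 53: x=[1.4147] v=[-0.3204]
Step 54: x=[1.4043] v=[-0.2073]
Step 55: x=[1.3996] v=[-0.0936]
Step 56: x=[1.4006] v=[0.0204]
First v>=0 after going negative at step 56, time=2.8000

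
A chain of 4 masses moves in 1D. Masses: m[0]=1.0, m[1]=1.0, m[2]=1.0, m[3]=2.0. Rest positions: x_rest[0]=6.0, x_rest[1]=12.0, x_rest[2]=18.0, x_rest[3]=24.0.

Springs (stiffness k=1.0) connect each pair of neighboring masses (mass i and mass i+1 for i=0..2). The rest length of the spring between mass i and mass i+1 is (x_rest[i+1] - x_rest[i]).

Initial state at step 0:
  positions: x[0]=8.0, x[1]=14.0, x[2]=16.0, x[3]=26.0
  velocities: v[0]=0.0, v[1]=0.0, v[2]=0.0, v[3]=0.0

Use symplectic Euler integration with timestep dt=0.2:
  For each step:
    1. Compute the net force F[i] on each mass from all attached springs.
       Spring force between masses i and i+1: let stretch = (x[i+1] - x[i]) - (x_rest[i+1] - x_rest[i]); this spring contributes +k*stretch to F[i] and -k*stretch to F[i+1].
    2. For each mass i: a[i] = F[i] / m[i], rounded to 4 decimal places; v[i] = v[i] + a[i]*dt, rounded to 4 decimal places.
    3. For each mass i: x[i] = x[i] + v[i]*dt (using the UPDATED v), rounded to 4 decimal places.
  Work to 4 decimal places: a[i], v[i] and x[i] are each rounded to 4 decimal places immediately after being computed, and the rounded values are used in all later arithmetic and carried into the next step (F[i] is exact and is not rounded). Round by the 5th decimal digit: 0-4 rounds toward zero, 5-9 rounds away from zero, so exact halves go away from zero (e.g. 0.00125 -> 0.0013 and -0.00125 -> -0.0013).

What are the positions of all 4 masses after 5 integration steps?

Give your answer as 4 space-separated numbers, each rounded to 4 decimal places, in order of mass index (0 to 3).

Answer: 7.8101 12.3966 19.6799 25.0567

Derivation:
Step 0: x=[8.0000 14.0000 16.0000 26.0000] v=[0.0000 0.0000 0.0000 0.0000]
Step 1: x=[8.0000 13.8400 16.3200 25.9200] v=[0.0000 -0.8000 1.6000 -0.4000]
Step 2: x=[7.9936 13.5456 16.9248 25.7680] v=[-0.0320 -1.4720 3.0240 -0.7600]
Step 3: x=[7.9693 13.1643 17.7482 25.5591] v=[-0.1216 -1.9066 4.1168 -1.0443]
Step 4: x=[7.9128 12.7585 18.7006 25.3140] v=[-0.2826 -2.0288 4.7622 -1.2254]
Step 5: x=[7.8101 12.3966 19.6799 25.0567] v=[-0.5135 -1.8095 4.8965 -1.2867]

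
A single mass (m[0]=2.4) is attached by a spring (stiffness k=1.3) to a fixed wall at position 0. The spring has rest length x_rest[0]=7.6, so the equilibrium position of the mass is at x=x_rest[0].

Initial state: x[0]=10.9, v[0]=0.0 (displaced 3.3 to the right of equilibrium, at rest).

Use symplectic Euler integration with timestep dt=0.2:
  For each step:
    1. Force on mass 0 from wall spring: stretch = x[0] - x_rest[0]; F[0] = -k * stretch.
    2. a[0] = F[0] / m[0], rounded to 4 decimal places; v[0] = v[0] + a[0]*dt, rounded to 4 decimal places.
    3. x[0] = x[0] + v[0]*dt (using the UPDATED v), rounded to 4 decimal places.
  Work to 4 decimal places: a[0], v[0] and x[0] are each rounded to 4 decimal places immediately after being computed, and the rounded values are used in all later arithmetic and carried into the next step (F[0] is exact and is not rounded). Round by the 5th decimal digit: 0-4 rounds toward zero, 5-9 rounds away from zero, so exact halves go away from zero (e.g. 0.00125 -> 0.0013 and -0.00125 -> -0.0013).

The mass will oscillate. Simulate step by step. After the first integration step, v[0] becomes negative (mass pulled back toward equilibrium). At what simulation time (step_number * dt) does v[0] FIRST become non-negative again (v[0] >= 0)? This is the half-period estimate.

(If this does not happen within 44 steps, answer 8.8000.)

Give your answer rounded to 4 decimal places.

Step 0: x=[10.9000] v=[0.0000]
Step 1: x=[10.8285] v=[-0.3575]
Step 2: x=[10.6870] v=[-0.7073]
Step 3: x=[10.4787] v=[-1.0417]
Step 4: x=[10.2080] v=[-1.3536]
Step 5: x=[9.8808] v=[-1.6361]
Step 6: x=[9.5042] v=[-1.8832]
Step 7: x=[9.0863] v=[-2.0895]
Step 8: x=[8.6362] v=[-2.2505]
Step 9: x=[8.1636] v=[-2.3628]
Step 10: x=[7.6788] v=[-2.4239]
Step 11: x=[7.1923] v=[-2.4324]
Step 12: x=[6.7147] v=[-2.3882]
Step 13: x=[6.2562] v=[-2.2923]
Step 14: x=[5.8269] v=[-2.1467]
Step 15: x=[5.4360] v=[-1.9546]
Step 16: x=[5.0920] v=[-1.7202]
Step 17: x=[4.8023] v=[-1.4485]
Step 18: x=[4.5732] v=[-1.1454]
Step 19: x=[4.4097] v=[-0.8175]
Step 20: x=[4.3153] v=[-0.4719]
Step 21: x=[4.2921] v=[-0.1161]
Step 22: x=[4.3406] v=[0.2423]
First v>=0 after going negative at step 22, time=4.4000

Answer: 4.4000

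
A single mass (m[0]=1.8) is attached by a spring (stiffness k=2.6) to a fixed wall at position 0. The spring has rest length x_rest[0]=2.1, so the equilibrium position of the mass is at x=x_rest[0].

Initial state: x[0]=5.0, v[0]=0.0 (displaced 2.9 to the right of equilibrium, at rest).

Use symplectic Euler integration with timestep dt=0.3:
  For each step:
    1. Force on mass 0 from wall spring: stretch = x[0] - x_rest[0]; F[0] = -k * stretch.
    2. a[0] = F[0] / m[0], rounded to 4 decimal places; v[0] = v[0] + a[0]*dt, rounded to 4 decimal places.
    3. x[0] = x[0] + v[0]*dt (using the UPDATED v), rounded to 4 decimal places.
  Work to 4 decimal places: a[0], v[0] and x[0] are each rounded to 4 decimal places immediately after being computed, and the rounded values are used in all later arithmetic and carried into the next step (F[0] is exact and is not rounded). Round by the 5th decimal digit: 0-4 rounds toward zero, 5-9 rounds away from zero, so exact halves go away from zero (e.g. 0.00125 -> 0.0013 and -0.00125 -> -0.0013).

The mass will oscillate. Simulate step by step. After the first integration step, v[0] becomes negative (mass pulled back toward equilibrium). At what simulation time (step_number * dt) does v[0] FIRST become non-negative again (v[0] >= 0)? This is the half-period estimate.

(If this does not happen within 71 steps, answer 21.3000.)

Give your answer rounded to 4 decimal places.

Step 0: x=[5.0000] v=[0.0000]
Step 1: x=[4.6230] v=[-1.2567]
Step 2: x=[3.9180] v=[-2.3500]
Step 3: x=[2.9767] v=[-3.1378]
Step 4: x=[1.9214] v=[-3.5177]
Step 5: x=[0.8893] v=[-3.4403]
Step 6: x=[0.0146] v=[-2.9157]
Step 7: x=[-0.5890] v=[-2.0120]
Step 8: x=[-0.8430] v=[-0.8468]
Step 9: x=[-0.7145] v=[0.4285]
First v>=0 after going negative at step 9, time=2.7000

Answer: 2.7000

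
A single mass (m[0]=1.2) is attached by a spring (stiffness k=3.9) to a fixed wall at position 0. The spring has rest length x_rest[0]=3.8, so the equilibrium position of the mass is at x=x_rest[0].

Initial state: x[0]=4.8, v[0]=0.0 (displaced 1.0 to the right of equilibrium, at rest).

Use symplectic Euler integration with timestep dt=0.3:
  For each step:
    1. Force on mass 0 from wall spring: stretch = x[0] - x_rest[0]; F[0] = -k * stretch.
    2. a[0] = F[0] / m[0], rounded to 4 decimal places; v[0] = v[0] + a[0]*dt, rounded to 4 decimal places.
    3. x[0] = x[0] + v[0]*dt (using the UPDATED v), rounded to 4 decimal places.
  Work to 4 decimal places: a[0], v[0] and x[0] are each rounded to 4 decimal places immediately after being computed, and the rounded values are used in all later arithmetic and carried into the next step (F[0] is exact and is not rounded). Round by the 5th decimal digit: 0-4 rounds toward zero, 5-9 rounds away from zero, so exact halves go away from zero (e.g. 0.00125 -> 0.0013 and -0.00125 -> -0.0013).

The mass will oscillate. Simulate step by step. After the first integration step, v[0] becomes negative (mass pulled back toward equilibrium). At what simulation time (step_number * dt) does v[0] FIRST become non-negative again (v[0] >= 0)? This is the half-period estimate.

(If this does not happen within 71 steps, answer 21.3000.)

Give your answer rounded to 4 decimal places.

Answer: 1.8000

Derivation:
Step 0: x=[4.8000] v=[0.0000]
Step 1: x=[4.5075] v=[-0.9750]
Step 2: x=[4.0081] v=[-1.6648]
Step 3: x=[3.4478] v=[-1.8677]
Step 4: x=[2.9905] v=[-1.5243]
Step 5: x=[2.7700] v=[-0.7350]
Step 6: x=[2.8508] v=[0.2693]
First v>=0 after going negative at step 6, time=1.8000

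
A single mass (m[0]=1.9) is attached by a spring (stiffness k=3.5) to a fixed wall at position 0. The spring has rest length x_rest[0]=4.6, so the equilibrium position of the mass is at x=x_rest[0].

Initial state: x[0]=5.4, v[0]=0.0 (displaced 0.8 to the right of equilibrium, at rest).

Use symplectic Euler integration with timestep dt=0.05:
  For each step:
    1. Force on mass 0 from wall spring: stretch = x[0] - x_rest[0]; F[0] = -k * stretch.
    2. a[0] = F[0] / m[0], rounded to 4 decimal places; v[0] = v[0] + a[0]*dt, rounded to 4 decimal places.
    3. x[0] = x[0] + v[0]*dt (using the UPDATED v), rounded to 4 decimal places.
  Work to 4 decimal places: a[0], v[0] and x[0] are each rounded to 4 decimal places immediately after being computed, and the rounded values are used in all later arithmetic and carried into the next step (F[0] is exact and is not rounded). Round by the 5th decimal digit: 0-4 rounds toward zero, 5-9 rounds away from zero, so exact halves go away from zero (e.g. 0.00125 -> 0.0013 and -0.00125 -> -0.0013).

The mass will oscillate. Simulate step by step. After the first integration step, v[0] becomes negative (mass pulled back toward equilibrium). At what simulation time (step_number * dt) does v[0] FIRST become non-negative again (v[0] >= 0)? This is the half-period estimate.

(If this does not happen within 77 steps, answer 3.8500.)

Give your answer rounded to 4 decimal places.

Answer: 2.3500

Derivation:
Step 0: x=[5.4000] v=[0.0000]
Step 1: x=[5.3963] v=[-0.0737]
Step 2: x=[5.3890] v=[-0.1470]
Step 3: x=[5.3780] v=[-0.2197]
Step 4: x=[5.3634] v=[-0.2914]
Step 5: x=[5.3453] v=[-0.3617]
Step 6: x=[5.3238] v=[-0.4303]
Step 7: x=[5.2990] v=[-0.4970]
Step 8: x=[5.2709] v=[-0.5614]
Step 9: x=[5.2397] v=[-0.6232]
Step 10: x=[5.2056] v=[-0.6821]
Step 11: x=[5.1687] v=[-0.7379]
Step 12: x=[5.1292] v=[-0.7903]
Step 13: x=[5.0873] v=[-0.8390]
Step 14: x=[5.0431] v=[-0.8839]
Step 15: x=[4.9969] v=[-0.9247]
Step 16: x=[4.9488] v=[-0.9613]
Step 17: x=[4.8991] v=[-0.9934]
Step 18: x=[4.8481] v=[-1.0210]
Step 19: x=[4.7959] v=[-1.0439]
Step 20: x=[4.7428] v=[-1.0619]
Step 21: x=[4.6890] v=[-1.0751]
Step 22: x=[4.6348] v=[-1.0833]
Step 23: x=[4.5805] v=[-1.0865]
Step 24: x=[4.5263] v=[-1.0847]
Step 25: x=[4.4724] v=[-1.0779]
Step 26: x=[4.4191] v=[-1.0661]
Step 27: x=[4.3666] v=[-1.0494]
Step 28: x=[4.3152] v=[-1.0279]
Step 29: x=[4.2651] v=[-1.0017]
Step 30: x=[4.2166] v=[-0.9709]
Step 31: x=[4.1698] v=[-0.9356]
Step 32: x=[4.1250] v=[-0.8960]
Step 33: x=[4.0824] v=[-0.8523]
Step 34: x=[4.0422] v=[-0.8046]
Step 35: x=[4.0045] v=[-0.7532]
Step 36: x=[3.9696] v=[-0.6984]
Step 37: x=[3.9376] v=[-0.6403]
Step 38: x=[3.9086] v=[-0.5793]
Step 39: x=[3.8828] v=[-0.5156]
Step 40: x=[3.8603] v=[-0.4495]
Step 41: x=[3.8412] v=[-0.3814]
Step 42: x=[3.8256] v=[-0.3115]
Step 43: x=[3.8136] v=[-0.2402]
Step 44: x=[3.8052] v=[-0.1678]
Step 45: x=[3.8005] v=[-0.0946]
Step 46: x=[3.7995] v=[-0.0210]
Step 47: x=[3.8021] v=[0.0527]
First v>=0 after going negative at step 47, time=2.3500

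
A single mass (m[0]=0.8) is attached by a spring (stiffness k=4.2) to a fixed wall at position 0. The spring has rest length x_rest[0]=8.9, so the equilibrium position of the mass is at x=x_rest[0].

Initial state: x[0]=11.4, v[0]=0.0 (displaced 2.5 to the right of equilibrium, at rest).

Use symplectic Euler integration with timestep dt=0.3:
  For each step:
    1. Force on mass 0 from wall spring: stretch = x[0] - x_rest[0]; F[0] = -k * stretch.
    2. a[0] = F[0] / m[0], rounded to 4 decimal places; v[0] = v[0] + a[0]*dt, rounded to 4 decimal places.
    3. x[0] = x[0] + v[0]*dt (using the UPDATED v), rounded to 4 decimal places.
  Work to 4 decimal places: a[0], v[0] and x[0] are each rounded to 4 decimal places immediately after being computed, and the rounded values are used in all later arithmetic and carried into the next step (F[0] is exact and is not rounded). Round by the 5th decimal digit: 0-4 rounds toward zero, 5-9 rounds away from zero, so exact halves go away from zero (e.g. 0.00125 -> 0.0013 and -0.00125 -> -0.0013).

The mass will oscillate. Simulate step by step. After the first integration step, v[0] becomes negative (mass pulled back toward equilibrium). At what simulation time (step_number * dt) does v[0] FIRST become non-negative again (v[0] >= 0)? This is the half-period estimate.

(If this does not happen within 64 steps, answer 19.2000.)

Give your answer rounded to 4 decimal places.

Step 0: x=[11.4000] v=[0.0000]
Step 1: x=[10.2188] v=[-3.9375]
Step 2: x=[8.4144] v=[-6.0146]
Step 3: x=[6.8395] v=[-5.2498]
Step 4: x=[6.2382] v=[-2.0045]
Step 5: x=[6.8946] v=[2.1879]
First v>=0 after going negative at step 5, time=1.5000

Answer: 1.5000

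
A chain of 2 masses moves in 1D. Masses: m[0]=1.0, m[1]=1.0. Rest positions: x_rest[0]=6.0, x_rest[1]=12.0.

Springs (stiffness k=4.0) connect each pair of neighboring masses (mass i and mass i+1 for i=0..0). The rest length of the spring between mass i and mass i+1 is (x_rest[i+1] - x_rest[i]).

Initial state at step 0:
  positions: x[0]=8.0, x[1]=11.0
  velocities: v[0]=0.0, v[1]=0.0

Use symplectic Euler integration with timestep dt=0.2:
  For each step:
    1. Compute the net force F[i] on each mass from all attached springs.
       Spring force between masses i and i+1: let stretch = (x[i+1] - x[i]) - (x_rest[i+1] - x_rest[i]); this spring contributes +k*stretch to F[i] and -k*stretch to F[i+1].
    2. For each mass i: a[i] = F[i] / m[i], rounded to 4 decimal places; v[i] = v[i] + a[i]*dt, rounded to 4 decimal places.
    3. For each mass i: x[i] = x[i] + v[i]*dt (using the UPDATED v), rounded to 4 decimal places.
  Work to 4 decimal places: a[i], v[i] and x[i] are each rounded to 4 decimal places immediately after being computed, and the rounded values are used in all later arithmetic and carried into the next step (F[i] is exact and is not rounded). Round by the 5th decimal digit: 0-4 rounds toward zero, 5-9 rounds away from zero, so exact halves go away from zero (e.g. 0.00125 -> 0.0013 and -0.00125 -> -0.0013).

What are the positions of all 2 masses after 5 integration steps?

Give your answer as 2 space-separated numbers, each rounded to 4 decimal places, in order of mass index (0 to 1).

Step 0: x=[8.0000 11.0000] v=[0.0000 0.0000]
Step 1: x=[7.5200 11.4800] v=[-2.4000 2.4000]
Step 2: x=[6.7136 12.2864] v=[-4.0320 4.0320]
Step 3: x=[5.8388 13.1612] v=[-4.3738 4.3738]
Step 4: x=[5.1756 13.8244] v=[-3.3159 3.3159]
Step 5: x=[4.9362 14.0638] v=[-1.1969 1.1969]

Answer: 4.9362 14.0638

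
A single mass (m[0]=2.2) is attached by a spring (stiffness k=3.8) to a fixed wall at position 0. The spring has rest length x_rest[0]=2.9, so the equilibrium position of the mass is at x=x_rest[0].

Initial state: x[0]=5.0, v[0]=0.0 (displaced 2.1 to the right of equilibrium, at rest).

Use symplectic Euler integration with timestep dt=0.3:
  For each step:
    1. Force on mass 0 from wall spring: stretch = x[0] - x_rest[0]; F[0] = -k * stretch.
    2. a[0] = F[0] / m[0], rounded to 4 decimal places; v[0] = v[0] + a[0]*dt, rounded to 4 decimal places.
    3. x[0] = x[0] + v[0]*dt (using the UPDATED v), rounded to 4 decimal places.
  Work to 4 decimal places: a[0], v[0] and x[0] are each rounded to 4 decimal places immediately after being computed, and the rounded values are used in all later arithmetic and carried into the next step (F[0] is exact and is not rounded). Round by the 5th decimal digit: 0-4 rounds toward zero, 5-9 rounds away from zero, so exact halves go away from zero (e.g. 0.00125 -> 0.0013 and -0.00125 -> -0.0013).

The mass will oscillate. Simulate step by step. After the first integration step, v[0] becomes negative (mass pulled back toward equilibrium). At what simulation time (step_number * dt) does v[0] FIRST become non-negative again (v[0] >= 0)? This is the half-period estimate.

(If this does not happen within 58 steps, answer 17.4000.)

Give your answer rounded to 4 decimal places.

Answer: 2.4000

Derivation:
Step 0: x=[5.0000] v=[0.0000]
Step 1: x=[4.6735] v=[-1.0882]
Step 2: x=[4.0713] v=[-2.0072]
Step 3: x=[3.2870] v=[-2.6142]
Step 4: x=[2.4426] v=[-2.8148]
Step 5: x=[1.6693] v=[-2.5778]
Step 6: x=[1.0873] v=[-1.9401]
Step 7: x=[0.7871] v=[-1.0008]
Step 8: x=[0.8153] v=[0.0941]
First v>=0 after going negative at step 8, time=2.4000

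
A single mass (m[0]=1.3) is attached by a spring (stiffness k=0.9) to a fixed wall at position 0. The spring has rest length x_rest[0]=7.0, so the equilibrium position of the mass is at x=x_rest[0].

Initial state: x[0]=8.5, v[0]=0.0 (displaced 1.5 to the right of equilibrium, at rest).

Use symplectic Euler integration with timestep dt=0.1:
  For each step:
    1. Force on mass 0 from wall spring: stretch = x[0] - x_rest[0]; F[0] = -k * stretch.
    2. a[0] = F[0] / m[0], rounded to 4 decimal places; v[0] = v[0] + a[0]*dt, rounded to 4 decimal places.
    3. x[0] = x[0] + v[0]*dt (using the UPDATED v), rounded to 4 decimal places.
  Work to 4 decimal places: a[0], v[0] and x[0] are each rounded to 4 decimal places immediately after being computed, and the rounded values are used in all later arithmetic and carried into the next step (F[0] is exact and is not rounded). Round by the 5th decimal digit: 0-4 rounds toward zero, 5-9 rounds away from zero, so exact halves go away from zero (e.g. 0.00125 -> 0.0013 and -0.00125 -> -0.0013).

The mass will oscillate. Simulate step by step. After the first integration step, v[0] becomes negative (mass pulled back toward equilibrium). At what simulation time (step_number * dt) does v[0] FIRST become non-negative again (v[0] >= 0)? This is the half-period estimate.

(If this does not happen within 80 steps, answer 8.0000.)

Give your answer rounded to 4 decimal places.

Answer: 3.8000

Derivation:
Step 0: x=[8.5000] v=[0.0000]
Step 1: x=[8.4896] v=[-0.1039]
Step 2: x=[8.4689] v=[-0.2070]
Step 3: x=[8.4380] v=[-0.3087]
Step 4: x=[8.3972] v=[-0.4083]
Step 5: x=[8.3467] v=[-0.5050]
Step 6: x=[8.2869] v=[-0.5982]
Step 7: x=[8.2182] v=[-0.6873]
Step 8: x=[8.1410] v=[-0.7716]
Step 9: x=[8.0559] v=[-0.8506]
Step 10: x=[7.9635] v=[-0.9237]
Step 11: x=[7.8645] v=[-0.9904]
Step 12: x=[7.7595] v=[-1.0503]
Step 13: x=[7.6492] v=[-1.1029]
Step 14: x=[7.5344] v=[-1.1478]
Step 15: x=[7.4159] v=[-1.1848]
Step 16: x=[7.2945] v=[-1.2136]
Step 17: x=[7.1711] v=[-1.2340]
Step 18: x=[7.0465] v=[-1.2459]
Step 19: x=[6.9216] v=[-1.2491]
Step 20: x=[6.7972] v=[-1.2437]
Step 21: x=[6.6742] v=[-1.2297]
Step 22: x=[6.5535] v=[-1.2071]
Step 23: x=[6.4359] v=[-1.1762]
Step 24: x=[6.3222] v=[-1.1372]
Step 25: x=[6.2132] v=[-1.0903]
Step 26: x=[6.1096] v=[-1.0358]
Step 27: x=[6.0122] v=[-0.9742]
Step 28: x=[5.9216] v=[-0.9058]
Step 29: x=[5.8385] v=[-0.8311]
Step 30: x=[5.7634] v=[-0.7507]
Step 31: x=[5.6969] v=[-0.6651]
Step 32: x=[5.6394] v=[-0.5749]
Step 33: x=[5.5913] v=[-0.4807]
Step 34: x=[5.5530] v=[-0.3832]
Step 35: x=[5.5247] v=[-0.2830]
Step 36: x=[5.5066] v=[-0.1809]
Step 37: x=[5.4989] v=[-0.0775]
Step 38: x=[5.5015] v=[0.0264]
First v>=0 after going negative at step 38, time=3.8000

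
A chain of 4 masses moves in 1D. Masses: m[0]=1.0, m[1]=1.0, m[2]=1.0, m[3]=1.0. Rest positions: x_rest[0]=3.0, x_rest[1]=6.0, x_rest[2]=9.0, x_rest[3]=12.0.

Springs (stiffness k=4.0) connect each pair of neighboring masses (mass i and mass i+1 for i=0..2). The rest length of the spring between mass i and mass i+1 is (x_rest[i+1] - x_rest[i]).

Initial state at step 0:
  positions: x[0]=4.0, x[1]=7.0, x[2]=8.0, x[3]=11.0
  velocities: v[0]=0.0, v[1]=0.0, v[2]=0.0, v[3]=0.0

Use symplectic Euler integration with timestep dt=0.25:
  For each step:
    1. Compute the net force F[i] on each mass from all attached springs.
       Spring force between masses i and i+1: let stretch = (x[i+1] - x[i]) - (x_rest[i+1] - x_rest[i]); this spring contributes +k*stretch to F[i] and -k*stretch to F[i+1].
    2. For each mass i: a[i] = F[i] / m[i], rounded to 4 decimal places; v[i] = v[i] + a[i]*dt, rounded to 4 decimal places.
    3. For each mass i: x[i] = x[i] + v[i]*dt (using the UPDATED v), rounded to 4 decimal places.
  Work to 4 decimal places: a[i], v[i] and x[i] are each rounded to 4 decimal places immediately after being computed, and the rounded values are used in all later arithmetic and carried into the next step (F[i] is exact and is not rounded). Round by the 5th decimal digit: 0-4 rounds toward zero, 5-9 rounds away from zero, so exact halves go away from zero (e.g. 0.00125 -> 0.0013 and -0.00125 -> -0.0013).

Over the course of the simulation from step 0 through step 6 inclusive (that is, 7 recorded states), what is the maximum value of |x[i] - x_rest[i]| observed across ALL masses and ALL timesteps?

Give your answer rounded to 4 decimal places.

Answer: 1.2208

Derivation:
Step 0: x=[4.0000 7.0000 8.0000 11.0000] v=[0.0000 0.0000 0.0000 0.0000]
Step 1: x=[4.0000 6.5000 8.5000 11.0000] v=[0.0000 -2.0000 2.0000 0.0000]
Step 2: x=[3.8750 5.8750 9.1250 11.1250] v=[-0.5000 -2.5000 2.5000 0.5000]
Step 3: x=[3.5000 5.5625 9.4375 11.5000] v=[-1.5000 -1.2500 1.2500 1.5000]
Step 4: x=[2.8906 5.7031 9.2969 12.1094] v=[-2.4375 0.5625 -0.5625 2.4375]
Step 5: x=[2.2344 6.0391 8.9610 12.7657] v=[-2.6250 1.3438 -1.3438 2.6250]
Step 6: x=[1.7793 6.1544 8.8458 13.2208] v=[-1.8203 0.4610 -0.4610 1.8203]
Max displacement = 1.2208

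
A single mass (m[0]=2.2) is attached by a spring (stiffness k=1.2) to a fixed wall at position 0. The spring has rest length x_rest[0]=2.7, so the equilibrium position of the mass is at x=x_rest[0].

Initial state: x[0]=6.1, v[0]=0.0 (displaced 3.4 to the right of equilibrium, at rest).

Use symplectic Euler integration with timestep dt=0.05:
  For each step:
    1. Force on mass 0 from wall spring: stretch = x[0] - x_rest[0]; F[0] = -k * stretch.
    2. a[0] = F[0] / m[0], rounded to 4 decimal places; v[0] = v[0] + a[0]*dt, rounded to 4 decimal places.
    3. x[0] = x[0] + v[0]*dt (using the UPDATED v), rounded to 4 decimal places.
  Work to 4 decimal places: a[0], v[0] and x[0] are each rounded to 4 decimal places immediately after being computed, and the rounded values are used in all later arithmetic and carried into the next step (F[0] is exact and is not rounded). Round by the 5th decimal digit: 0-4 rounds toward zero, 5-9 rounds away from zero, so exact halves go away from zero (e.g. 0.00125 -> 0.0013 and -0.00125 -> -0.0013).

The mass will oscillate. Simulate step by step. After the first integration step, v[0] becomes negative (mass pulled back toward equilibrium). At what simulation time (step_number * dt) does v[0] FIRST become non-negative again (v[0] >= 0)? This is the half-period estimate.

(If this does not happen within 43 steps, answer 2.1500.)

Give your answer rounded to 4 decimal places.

Step 0: x=[6.1000] v=[0.0000]
Step 1: x=[6.0954] v=[-0.0927]
Step 2: x=[6.0861] v=[-0.1853]
Step 3: x=[6.0722] v=[-0.2777]
Step 4: x=[6.0537] v=[-0.3697]
Step 5: x=[6.0306] v=[-0.4612]
Step 6: x=[6.0030] v=[-0.5520]
Step 7: x=[5.9709] v=[-0.6421]
Step 8: x=[5.9343] v=[-0.7313]
Step 9: x=[5.8933] v=[-0.8195]
Step 10: x=[5.8480] v=[-0.9066]
Step 11: x=[5.7984] v=[-0.9925]
Step 12: x=[5.7446] v=[-1.0770]
Step 13: x=[5.6866] v=[-1.1600]
Step 14: x=[5.6245] v=[-1.2415]
Step 15: x=[5.5584] v=[-1.3213]
Step 16: x=[5.4884] v=[-1.3993]
Step 17: x=[5.4146] v=[-1.4753]
Step 18: x=[5.3371] v=[-1.5493]
Step 19: x=[5.2560] v=[-1.6212]
Step 20: x=[5.1715] v=[-1.6909]
Step 21: x=[5.0836] v=[-1.7583]
Step 22: x=[4.9924] v=[-1.8233]
Step 23: x=[4.8981] v=[-1.8858]
Step 24: x=[4.8008] v=[-1.9458]
Step 25: x=[4.7006] v=[-2.0031]
Step 26: x=[4.5977] v=[-2.0577]
Step 27: x=[4.4922] v=[-2.1095]
Step 28: x=[4.3843] v=[-2.1584]
Step 29: x=[4.2741] v=[-2.2043]
Step 30: x=[4.1617] v=[-2.2472]
Step 31: x=[4.0473] v=[-2.2871]
Step 32: x=[3.9311] v=[-2.3238]
Step 33: x=[3.8132] v=[-2.3574]
Step 34: x=[3.6938] v=[-2.3878]
Step 35: x=[3.5731] v=[-2.4149]
Step 36: x=[3.4512] v=[-2.4387]
Step 37: x=[3.3282] v=[-2.4592]
Step 38: x=[3.2044] v=[-2.4763]
Step 39: x=[3.0799] v=[-2.4901]
Step 40: x=[2.9549] v=[-2.5005]
Step 41: x=[2.8295] v=[-2.5075]
Step 42: x=[2.7040] v=[-2.5110]
Step 43: x=[2.5784] v=[-2.5111]
v[0] did not become non-negative within 43 steps; using fallback time=2.1500

Answer: 2.1500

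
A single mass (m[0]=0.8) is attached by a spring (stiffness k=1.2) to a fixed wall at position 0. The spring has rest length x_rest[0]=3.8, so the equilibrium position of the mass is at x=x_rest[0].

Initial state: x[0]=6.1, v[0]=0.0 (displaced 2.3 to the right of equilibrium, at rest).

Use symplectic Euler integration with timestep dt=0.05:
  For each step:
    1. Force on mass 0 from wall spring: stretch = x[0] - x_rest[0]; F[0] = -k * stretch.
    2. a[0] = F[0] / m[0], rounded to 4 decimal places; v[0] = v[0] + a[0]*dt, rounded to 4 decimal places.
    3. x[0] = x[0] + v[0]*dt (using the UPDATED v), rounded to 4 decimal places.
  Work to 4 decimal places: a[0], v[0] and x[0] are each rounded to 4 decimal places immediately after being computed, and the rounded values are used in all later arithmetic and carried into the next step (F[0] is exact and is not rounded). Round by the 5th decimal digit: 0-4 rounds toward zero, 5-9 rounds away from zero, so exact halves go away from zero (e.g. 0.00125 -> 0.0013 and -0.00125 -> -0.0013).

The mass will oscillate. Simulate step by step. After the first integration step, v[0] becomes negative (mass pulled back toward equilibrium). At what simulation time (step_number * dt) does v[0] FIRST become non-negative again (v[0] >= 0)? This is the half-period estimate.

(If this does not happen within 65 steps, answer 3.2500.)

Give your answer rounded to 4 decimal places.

Answer: 2.6000

Derivation:
Step 0: x=[6.1000] v=[0.0000]
Step 1: x=[6.0914] v=[-0.1725]
Step 2: x=[6.0742] v=[-0.3444]
Step 3: x=[6.0485] v=[-0.5150]
Step 4: x=[6.0143] v=[-0.6836]
Step 5: x=[5.9718] v=[-0.8497]
Step 6: x=[5.9212] v=[-1.0126]
Step 7: x=[5.8626] v=[-1.1717]
Step 8: x=[5.7963] v=[-1.3264]
Step 9: x=[5.7225] v=[-1.4761]
Step 10: x=[5.6415] v=[-1.6203]
Step 11: x=[5.5536] v=[-1.7584]
Step 12: x=[5.4591] v=[-1.8899]
Step 13: x=[5.3584] v=[-2.0143]
Step 14: x=[5.2518] v=[-2.1312]
Step 15: x=[5.1398] v=[-2.2401]
Step 16: x=[5.0228] v=[-2.3406]
Step 17: x=[4.9012] v=[-2.4323]
Step 18: x=[4.7755] v=[-2.5149]
Step 19: x=[4.6461] v=[-2.5881]
Step 20: x=[4.5135] v=[-2.6516]
Step 21: x=[4.3782] v=[-2.7051]
Step 22: x=[4.2408] v=[-2.7485]
Step 23: x=[4.1017] v=[-2.7816]
Step 24: x=[3.9615] v=[-2.8042]
Step 25: x=[3.8207] v=[-2.8163]
Step 26: x=[3.6798] v=[-2.8179]
Step 27: x=[3.5394] v=[-2.8089]
Step 28: x=[3.3999] v=[-2.7894]
Step 29: x=[3.2619] v=[-2.7594]
Step 30: x=[3.1260] v=[-2.7190]
Step 31: x=[2.9926] v=[-2.6685]
Step 32: x=[2.8622] v=[-2.6079]
Step 33: x=[2.7353] v=[-2.5376]
Step 34: x=[2.6124] v=[-2.4577]
Step 35: x=[2.4940] v=[-2.3686]
Step 36: x=[2.3805] v=[-2.2707]
Step 37: x=[2.2723] v=[-2.1642]
Step 38: x=[2.1698] v=[-2.0496]
Step 39: x=[2.0734] v=[-1.9273]
Step 40: x=[1.9835] v=[-1.7978]
Step 41: x=[1.9004] v=[-1.6616]
Step 42: x=[1.8244] v=[-1.5191]
Step 43: x=[1.7559] v=[-1.3709]
Step 44: x=[1.6950] v=[-1.2176]
Step 45: x=[1.6420] v=[-1.0597]
Step 46: x=[1.5971] v=[-0.8979]
Step 47: x=[1.5605] v=[-0.7327]
Step 48: x=[1.5323] v=[-0.5647]
Step 49: x=[1.5126] v=[-0.3946]
Step 50: x=[1.5015] v=[-0.2230]
Step 51: x=[1.4990] v=[-0.0506]
Step 52: x=[1.5051] v=[0.1220]
First v>=0 after going negative at step 52, time=2.6000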